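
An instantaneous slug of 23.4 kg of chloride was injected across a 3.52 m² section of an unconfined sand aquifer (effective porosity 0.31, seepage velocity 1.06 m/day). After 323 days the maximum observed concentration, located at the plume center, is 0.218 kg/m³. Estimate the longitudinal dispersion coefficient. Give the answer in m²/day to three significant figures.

At the plume center C_max = M/(n_e·A·√(4πDt)), so D = M²/(4πt·(n_e·A·C_max)²).
n_e·A·C_max = 0.31 × 3.52 × 0.218 = 0.2379 kg/m.
D = 23.4²/(4π × 323 × 0.2379²) = 2.38 m²/day.

2.38 m²/day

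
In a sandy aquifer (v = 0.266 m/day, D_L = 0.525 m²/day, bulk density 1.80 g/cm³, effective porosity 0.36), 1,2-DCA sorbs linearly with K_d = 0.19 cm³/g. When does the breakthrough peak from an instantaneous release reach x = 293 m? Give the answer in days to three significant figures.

Retardation factor R = 1 + ρ_b·K_d/n = 1 + 1.80 × 0.19/0.36 = 1.950.
Sorption retards both mechanisms: v_R = v/R = 0.1364 m/day, D_R = D/R = 0.2692 m²/day.
Peak time from v_R²t² + 2D_R t − x² = 0: t = (√(D_R² + v_R²x²) − D_R)/v_R².
√(D_R² + v_R²x²) = √(0.2692² + 0.1364² × 293²) = 39.97; v_R² = 0.01860.
t = (39.97 − 0.2692)/0.01860 = 2130 days.

2130 days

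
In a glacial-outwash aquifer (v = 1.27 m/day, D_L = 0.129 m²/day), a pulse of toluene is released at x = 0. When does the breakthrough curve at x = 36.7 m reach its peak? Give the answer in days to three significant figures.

For the 1D instantaneous-source solution, setting ∂C/∂t = 0 at fixed x gives v²t² + 2Dt − x² = 0, so t = (√(D² + v²x²) − D)/v².
√(D² + v²x²) = √(0.129² + 1.27² × 36.7²) = 46.61; v² = 1.6129.
t = (46.61 − 0.129)/1.6129 = 28.8 days (vs. the pure-advection estimate x/v = 28.9 d).

28.8 days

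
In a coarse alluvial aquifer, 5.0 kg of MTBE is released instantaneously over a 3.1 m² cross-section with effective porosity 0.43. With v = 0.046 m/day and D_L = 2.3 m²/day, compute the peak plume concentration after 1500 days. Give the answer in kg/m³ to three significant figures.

The peak of an instantaneous 1D plume sits at x = vt; there the Gaussian factor is 1 and C_max = M/(n_e·A·√(4πDt)), where n_e·A is the pore area the mass is dissolved in.
√(4πDt) = √(4π × 2.3 × 1500) = 208.2 m, so C_max = 5.0/(0.43 × 3.1 × 208.2) = 0.0180 kg/m³.

0.0180 kg/m³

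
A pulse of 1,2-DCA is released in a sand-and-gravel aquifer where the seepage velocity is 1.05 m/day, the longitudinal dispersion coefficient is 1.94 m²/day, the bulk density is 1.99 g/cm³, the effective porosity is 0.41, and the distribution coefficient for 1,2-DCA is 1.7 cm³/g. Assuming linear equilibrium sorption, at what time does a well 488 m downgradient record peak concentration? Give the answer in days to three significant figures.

4280 days

Retardation factor R = 1 + ρ_b·K_d/n = 1 + 1.99 × 1.7/0.41 = 9.251.
Sorption retards both mechanisms: v_R = v/R = 0.1135 m/day, D_R = D/R = 0.2097 m²/day.
Peak time from v_R²t² + 2D_R t − x² = 0: t = (√(D_R² + v_R²x²) − D_R)/v_R².
√(D_R² + v_R²x²) = √(0.2097² + 0.1135² × 488²) = 55.39; v_R² = 0.01288.
t = (55.39 − 0.2097)/0.01288 = 4280 days.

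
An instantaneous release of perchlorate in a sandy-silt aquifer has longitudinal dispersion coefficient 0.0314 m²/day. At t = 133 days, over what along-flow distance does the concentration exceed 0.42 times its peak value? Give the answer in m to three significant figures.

7.61 m

The plume is Gaussian with σ = √(2Dt) = √(2 × 0.0314 × 133) = 2.890 m.
C/C_peak = exp(−Δx²/(2σ²)) = 0.42 ⇒ Δx = σ·√(−2 ln 0.42) = 2.890 × 1.317 = 3.806 m.
Width = 2Δx = 7.61 m.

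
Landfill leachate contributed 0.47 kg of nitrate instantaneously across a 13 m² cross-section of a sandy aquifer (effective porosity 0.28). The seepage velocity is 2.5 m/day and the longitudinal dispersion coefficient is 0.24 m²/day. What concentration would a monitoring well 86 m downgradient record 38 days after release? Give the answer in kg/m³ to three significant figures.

0.00131 kg/m³

For an instantaneous plane source, C(x,t) = M/(n_e·A·√(4πDt)) · exp(−(x−vt)²/(4Dt)), with n_e·A the pore (flow) area.
Plume center vt = 2.5 × 38 = 95 m, so the well at 86 m is 9 m upgradient of the peak.
√(4πDt) = 10.71 m, giving peak height M/(n_e·A·√(4πDt)) = 0.47/(0.28 × 13 × 10.71) = 0.01206 kg/m³.
(x−vt)²/(4Dt) = (-9)²/(4 × 0.24 × 38) = 2.220; exp(−2.220) = 0.1086.
C = 0.01206 × 0.1086 = 0.00131 kg/m³.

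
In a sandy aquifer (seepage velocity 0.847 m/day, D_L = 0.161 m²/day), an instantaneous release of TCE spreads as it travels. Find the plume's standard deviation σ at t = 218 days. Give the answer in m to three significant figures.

8.38 m

Dispersive spreading gives a Gaussian with σ² = 2Dt; advection only shifts the center.
σ = √(2 × 0.161 × 218) = 8.38 m.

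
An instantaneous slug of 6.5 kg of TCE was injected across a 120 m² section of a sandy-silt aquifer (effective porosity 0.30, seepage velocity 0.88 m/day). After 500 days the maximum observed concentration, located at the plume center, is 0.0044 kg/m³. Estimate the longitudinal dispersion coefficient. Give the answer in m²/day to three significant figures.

At the plume center C_max = M/(n_e·A·√(4πDt)), so D = M²/(4πt·(n_e·A·C_max)²).
n_e·A·C_max = 0.30 × 120 × 0.0044 = 0.1584 kg/m.
D = 6.5²/(4π × 500 × 0.1584²) = 0.268 m²/day.

0.268 m²/day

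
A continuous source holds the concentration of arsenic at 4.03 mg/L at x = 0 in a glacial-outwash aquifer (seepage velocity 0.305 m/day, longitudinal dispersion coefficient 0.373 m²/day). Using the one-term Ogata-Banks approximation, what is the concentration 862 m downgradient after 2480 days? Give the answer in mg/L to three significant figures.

For a continuous step input, C/C₀ ≈ ½·erfc((x−vt)/(2√(Dt))).
vt = 0.305 × 2480 = 756.4 m and 2√(Dt) = 2√(0.373 × 2480) = 60.83 m.
Argument (x−vt)/(2√(Dt)) = (862 − 756.4)/60.83 = 1.736; ½·erfc(1.736) = 0.007043.
C = 4.03 × 0.007043 = 0.0284 mg/L.

0.0284 mg/L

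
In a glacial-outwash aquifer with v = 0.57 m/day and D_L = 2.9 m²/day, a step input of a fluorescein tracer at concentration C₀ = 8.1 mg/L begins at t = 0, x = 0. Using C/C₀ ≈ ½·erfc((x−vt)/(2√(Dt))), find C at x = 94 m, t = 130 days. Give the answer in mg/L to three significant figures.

1.90 mg/L

For a continuous step input, C/C₀ ≈ ½·erfc((x−vt)/(2√(Dt))).
vt = 0.57 × 130 = 74.1 m and 2√(Dt) = 2√(2.9 × 130) = 38.83 m.
Argument (x−vt)/(2√(Dt)) = (94 − 74.1)/38.83 = 0.5125; ½·erfc(0.5125) = 0.2343.
C = 8.1 × 0.2343 = 1.90 mg/L.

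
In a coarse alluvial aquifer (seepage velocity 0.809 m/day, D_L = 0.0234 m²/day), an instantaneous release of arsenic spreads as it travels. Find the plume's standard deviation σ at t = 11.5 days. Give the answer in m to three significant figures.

0.734 m

Dispersive spreading gives a Gaussian with σ² = 2Dt; advection only shifts the center.
σ = √(2 × 0.0234 × 11.5) = 0.734 m.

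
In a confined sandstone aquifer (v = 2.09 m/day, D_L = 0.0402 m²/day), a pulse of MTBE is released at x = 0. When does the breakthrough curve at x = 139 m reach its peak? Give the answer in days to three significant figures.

66.5 days

For the 1D instantaneous-source solution, setting ∂C/∂t = 0 at fixed x gives v²t² + 2Dt − x² = 0, so t = (√(D² + v²x²) − D)/v².
√(D² + v²x²) = √(0.0402² + 2.09² × 139²) = 290.5; v² = 4.3681.
t = (290.5 − 0.0402)/4.3681 = 66.5 days (vs. the pure-advection estimate x/v = 66.5 d).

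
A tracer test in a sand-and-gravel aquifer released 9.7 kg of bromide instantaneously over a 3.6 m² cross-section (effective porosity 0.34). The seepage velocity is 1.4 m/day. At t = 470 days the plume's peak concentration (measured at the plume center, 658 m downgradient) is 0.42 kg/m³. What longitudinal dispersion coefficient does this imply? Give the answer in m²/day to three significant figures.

0.0603 m²/day

At the plume center C_max = M/(n_e·A·√(4πDt)), so D = M²/(4πt·(n_e·A·C_max)²).
n_e·A·C_max = 0.34 × 3.6 × 0.42 = 0.5141 kg/m.
D = 9.7²/(4π × 470 × 0.5141²) = 0.0603 m²/day.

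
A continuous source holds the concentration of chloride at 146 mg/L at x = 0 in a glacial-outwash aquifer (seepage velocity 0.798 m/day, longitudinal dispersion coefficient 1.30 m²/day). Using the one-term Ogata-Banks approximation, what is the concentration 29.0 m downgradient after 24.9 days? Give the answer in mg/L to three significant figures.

For a continuous step input, C/C₀ ≈ ½·erfc((x−vt)/(2√(Dt))).
vt = 0.798 × 24.9 = 19.8702 m and 2√(Dt) = 2√(1.30 × 24.9) = 11.38 m.
Argument (x−vt)/(2√(Dt)) = (29.0 − 19.8702)/11.38 = 0.8023; ½·erfc(0.8023) = 0.1283.
C = 146 × 0.1283 = 18.7 mg/L.

18.7 mg/L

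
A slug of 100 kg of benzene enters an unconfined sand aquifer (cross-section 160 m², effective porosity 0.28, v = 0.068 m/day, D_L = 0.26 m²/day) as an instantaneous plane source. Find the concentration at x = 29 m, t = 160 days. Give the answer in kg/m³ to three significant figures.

For an instantaneous plane source, C(x,t) = M/(n_e·A·√(4πDt)) · exp(−(x−vt)²/(4Dt)), with n_e·A the pore (flow) area.
Plume center vt = 0.068 × 160 = 10.88 m, so the well at 29 m is 18.12 m downgradient of the peak.
√(4πDt) = 22.86 m, giving peak height M/(n_e·A·√(4πDt)) = 100/(0.28 × 160 × 22.86) = 0.09764 kg/m³.
(x−vt)²/(4Dt) = (18.12)²/(4 × 0.26 × 160) = 1.973; exp(−1.973) = 0.1390.
C = 0.09764 × 0.1390 = 0.0136 kg/m³.

0.0136 kg/m³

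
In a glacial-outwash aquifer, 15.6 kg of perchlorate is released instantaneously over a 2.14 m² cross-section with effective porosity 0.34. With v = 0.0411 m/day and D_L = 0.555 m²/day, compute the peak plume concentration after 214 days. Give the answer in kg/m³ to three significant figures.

0.555 kg/m³

The peak of an instantaneous 1D plume sits at x = vt; there the Gaussian factor is 1 and C_max = M/(n_e·A·√(4πDt)), where n_e·A is the pore area the mass is dissolved in.
√(4πDt) = √(4π × 0.555 × 214) = 38.63 m, so C_max = 15.6/(0.34 × 2.14 × 38.63) = 0.555 kg/m³.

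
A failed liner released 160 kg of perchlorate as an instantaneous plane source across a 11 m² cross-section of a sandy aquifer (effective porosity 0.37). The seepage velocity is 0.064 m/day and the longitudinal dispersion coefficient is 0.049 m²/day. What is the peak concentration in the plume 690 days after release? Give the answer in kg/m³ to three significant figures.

The peak of an instantaneous 1D plume sits at x = vt; there the Gaussian factor is 1 and C_max = M/(n_e·A·√(4πDt)), where n_e·A is the pore area the mass is dissolved in.
√(4πDt) = √(4π × 0.049 × 690) = 20.61 m, so C_max = 160/(0.37 × 11 × 20.61) = 1.91 kg/m³.

1.91 kg/m³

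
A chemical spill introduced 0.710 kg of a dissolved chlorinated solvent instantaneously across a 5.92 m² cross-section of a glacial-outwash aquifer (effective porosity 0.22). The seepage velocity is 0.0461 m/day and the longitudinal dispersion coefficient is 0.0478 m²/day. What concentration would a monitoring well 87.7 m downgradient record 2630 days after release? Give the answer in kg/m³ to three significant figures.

For an instantaneous plane source, C(x,t) = M/(n_e·A·√(4πDt)) · exp(−(x−vt)²/(4Dt)), with n_e·A the pore (flow) area.
Plume center vt = 0.0461 × 2630 = 121.243 m, so the well at 87.7 m is 33.543 m upgradient of the peak.
√(4πDt) = 39.75 m, giving peak height M/(n_e·A·√(4πDt)) = 0.710/(0.22 × 5.92 × 39.75) = 0.01371 kg/m³.
(x−vt)²/(4Dt) = (-33.543)²/(4 × 0.0478 × 2630) = 2.237; exp(−2.237) = 0.1068.
C = 0.01371 × 0.1068 = 0.00146 kg/m³.

0.00146 kg/m³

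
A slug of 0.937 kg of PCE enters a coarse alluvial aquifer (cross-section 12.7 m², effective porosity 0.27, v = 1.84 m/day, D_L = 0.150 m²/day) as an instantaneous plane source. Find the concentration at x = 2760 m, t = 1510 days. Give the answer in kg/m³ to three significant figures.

0.00352 kg/m³

For an instantaneous plane source, C(x,t) = M/(n_e·A·√(4πDt)) · exp(−(x−vt)²/(4Dt)), with n_e·A the pore (flow) area.
Plume center vt = 1.84 × 1510 = 2778.4 m, so the well at 2760 m is 18.4 m upgradient of the peak.
√(4πDt) = 53.35 m, giving peak height M/(n_e·A·√(4πDt)) = 0.937/(0.27 × 12.7 × 53.35) = 0.005122 kg/m³.
(x−vt)²/(4Dt) = (-18.4)²/(4 × 0.150 × 1510) = 0.3737; exp(−0.3737) = 0.6882.
C = 0.005122 × 0.6882 = 0.00352 kg/m³.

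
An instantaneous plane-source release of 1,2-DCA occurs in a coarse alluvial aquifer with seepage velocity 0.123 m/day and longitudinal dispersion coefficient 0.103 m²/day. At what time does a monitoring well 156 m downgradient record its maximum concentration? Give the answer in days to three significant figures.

For the 1D instantaneous-source solution, setting ∂C/∂t = 0 at fixed x gives v²t² + 2Dt − x² = 0, so t = (√(D² + v²x²) − D)/v².
√(D² + v²x²) = √(0.103² + 0.123² × 156²) = 19.19; v² = 0.015129.
t = (19.19 − 0.103)/0.015129 = 1260 days (vs. the pure-advection estimate x/v = 1270 d).

1260 days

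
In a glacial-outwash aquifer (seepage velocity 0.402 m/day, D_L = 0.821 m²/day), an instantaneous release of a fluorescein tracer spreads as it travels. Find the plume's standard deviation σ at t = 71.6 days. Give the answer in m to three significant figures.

10.8 m

Dispersive spreading gives a Gaussian with σ² = 2Dt; advection only shifts the center.
σ = √(2 × 0.821 × 71.6) = 10.8 m.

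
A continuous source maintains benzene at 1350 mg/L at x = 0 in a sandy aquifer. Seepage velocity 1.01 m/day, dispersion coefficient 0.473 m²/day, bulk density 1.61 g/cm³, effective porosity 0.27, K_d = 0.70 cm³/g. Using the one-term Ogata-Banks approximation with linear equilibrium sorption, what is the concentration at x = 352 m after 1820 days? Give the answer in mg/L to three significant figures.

Retardation factor R = 1 + ρ_b·K_d/n = 1 + 1.61 × 0.70/0.27 = 5.174.
Sorption retards both mechanisms: v_R = v/R = 0.1952 m/day, D_R = D/R = 0.09142 m²/day.
v_R·t = 0.1952 × 1820 = 355.264 m; 2√(D_R t) = 25.80 m; argument = (352 − 355.264)/25.80 = -0.1265.
C = C₀ × ½·erfc(-0.1265) = 1350 × 0.5710 = 771 mg/L.

771 mg/L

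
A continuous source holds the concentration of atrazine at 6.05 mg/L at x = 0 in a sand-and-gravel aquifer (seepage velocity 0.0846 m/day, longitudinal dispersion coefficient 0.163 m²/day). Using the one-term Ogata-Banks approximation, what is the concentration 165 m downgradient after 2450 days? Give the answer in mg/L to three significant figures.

For a continuous step input, C/C₀ ≈ ½·erfc((x−vt)/(2√(Dt))).
vt = 0.0846 × 2450 = 207.27 m and 2√(Dt) = 2√(0.163 × 2450) = 39.97 m.
Argument (x−vt)/(2√(Dt)) = (165 − 207.27)/39.97 = -1.058; ½·erfc(-1.058) = 0.9327.
C = 6.05 × 0.9327 = 5.64 mg/L.

5.64 mg/L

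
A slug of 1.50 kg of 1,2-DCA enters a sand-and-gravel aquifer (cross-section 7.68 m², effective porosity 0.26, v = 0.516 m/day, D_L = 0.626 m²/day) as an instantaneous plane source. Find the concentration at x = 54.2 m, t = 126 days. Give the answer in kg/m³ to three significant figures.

0.0165 kg/m³

For an instantaneous plane source, C(x,t) = M/(n_e·A·√(4πDt)) · exp(−(x−vt)²/(4Dt)), with n_e·A the pore (flow) area.
Plume center vt = 0.516 × 126 = 65.016 m, so the well at 54.2 m is 10.816 m upgradient of the peak.
√(4πDt) = 31.48 m, giving peak height M/(n_e·A·√(4πDt)) = 1.50/(0.26 × 7.68 × 31.48) = 0.02386 kg/m³.
(x−vt)²/(4Dt) = (-10.816)²/(4 × 0.626 × 126) = 0.3708; exp(−0.3708) = 0.6902.
C = 0.02386 × 0.6902 = 0.0165 kg/m³.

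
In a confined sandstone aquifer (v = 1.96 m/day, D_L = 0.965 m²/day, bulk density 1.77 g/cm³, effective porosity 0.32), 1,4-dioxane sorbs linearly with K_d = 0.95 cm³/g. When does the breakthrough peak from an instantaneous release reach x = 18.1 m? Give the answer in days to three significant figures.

56.2 days

Retardation factor R = 1 + ρ_b·K_d/n = 1 + 1.77 × 0.95/0.32 = 6.255.
Sorption retards both mechanisms: v_R = v/R = 0.3133 m/day, D_R = D/R = 0.1543 m²/day.
Peak time from v_R²t² + 2D_R t − x² = 0: t = (√(D_R² + v_R²x²) − D_R)/v_R².
√(D_R² + v_R²x²) = √(0.1543² + 0.3133² × 18.1²) = 5.673; v_R² = 0.09816.
t = (5.673 − 0.1543)/0.09816 = 56.2 days.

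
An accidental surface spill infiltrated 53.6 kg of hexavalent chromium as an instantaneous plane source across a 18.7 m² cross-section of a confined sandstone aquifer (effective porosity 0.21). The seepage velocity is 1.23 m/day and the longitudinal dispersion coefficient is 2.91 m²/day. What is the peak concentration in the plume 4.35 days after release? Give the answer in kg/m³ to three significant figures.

The peak of an instantaneous 1D plume sits at x = vt; there the Gaussian factor is 1 and C_max = M/(n_e·A·√(4πDt)), where n_e·A is the pore area the mass is dissolved in.
√(4πDt) = √(4π × 2.91 × 4.35) = 12.61 m, so C_max = 53.6/(0.21 × 18.7 × 12.61) = 1.08 kg/m³.

1.08 kg/m³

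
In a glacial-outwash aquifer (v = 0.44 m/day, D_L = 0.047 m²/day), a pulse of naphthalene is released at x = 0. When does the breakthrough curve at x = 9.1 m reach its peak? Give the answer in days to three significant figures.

20.4 days

For the 1D instantaneous-source solution, setting ∂C/∂t = 0 at fixed x gives v²t² + 2Dt − x² = 0, so t = (√(D² + v²x²) − D)/v².
√(D² + v²x²) = √(0.047² + 0.44² × 9.1²) = 4.004; v² = 0.1936.
t = (4.004 − 0.047)/0.1936 = 20.4 days (vs. the pure-advection estimate x/v = 20.7 d).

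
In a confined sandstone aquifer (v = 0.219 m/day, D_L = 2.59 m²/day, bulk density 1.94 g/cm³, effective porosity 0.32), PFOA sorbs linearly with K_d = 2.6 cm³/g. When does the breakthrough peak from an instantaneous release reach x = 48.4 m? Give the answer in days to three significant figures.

Retardation factor R = 1 + ρ_b·K_d/n = 1 + 1.94 × 2.6/0.32 = 16.76.
Sorption retards both mechanisms: v_R = v/R = 0.01307 m/day, D_R = D/R = 0.1545 m²/day.
Peak time from v_R²t² + 2D_R t − x² = 0: t = (√(D_R² + v_R²x²) − D_R)/v_R².
√(D_R² + v_R²x²) = √(0.1545² + 0.01307² × 48.4²) = 0.6512; v_R² = 0.0001708.
t = (0.6512 − 0.1545)/0.0001708 = 2910 days.

2910 days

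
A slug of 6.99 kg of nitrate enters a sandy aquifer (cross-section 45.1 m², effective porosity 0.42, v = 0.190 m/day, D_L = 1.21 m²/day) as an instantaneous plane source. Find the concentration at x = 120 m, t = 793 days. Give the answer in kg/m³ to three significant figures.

0.00263 kg/m³

For an instantaneous plane source, C(x,t) = M/(n_e·A·√(4πDt)) · exp(−(x−vt)²/(4Dt)), with n_e·A the pore (flow) area.
Plume center vt = 0.190 × 793 = 150.67 m, so the well at 120 m is 30.67 m upgradient of the peak.
√(4πDt) = 109.8 m, giving peak height M/(n_e·A·√(4πDt)) = 6.99/(0.42 × 45.1 × 109.8) = 0.003361 kg/m³.
(x−vt)²/(4Dt) = (-30.67)²/(4 × 1.21 × 793) = 0.2451; exp(−0.2451) = 0.7826.
C = 0.003361 × 0.7826 = 0.00263 kg/m³.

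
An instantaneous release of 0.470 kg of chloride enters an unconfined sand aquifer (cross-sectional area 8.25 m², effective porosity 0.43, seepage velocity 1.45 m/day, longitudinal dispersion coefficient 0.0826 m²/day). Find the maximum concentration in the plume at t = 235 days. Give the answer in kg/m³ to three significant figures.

The peak of an instantaneous 1D plume sits at x = vt; there the Gaussian factor is 1 and C_max = M/(n_e·A·√(4πDt)), where n_e·A is the pore area the mass is dissolved in.
√(4πDt) = √(4π × 0.0826 × 235) = 15.62 m, so C_max = 0.470/(0.43 × 8.25 × 15.62) = 0.00848 kg/m³.

0.00848 kg/m³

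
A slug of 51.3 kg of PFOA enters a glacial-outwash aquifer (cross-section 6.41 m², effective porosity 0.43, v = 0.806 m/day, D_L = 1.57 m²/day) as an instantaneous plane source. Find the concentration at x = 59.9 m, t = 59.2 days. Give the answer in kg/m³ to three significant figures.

0.365 kg/m³

For an instantaneous plane source, C(x,t) = M/(n_e·A·√(4πDt)) · exp(−(x−vt)²/(4Dt)), with n_e·A the pore (flow) area.
Plume center vt = 0.806 × 59.2 = 47.7152 m, so the well at 59.9 m is 12.1848 m downgradient of the peak.
√(4πDt) = 34.18 m, giving peak height M/(n_e·A·√(4πDt)) = 51.3/(0.43 × 6.41 × 34.18) = 0.5445 kg/m³.
(x−vt)²/(4Dt) = (12.1848)²/(4 × 1.57 × 59.2) = 0.3994; exp(−0.3994) = 0.6707.
C = 0.5445 × 0.6707 = 0.365 kg/m³.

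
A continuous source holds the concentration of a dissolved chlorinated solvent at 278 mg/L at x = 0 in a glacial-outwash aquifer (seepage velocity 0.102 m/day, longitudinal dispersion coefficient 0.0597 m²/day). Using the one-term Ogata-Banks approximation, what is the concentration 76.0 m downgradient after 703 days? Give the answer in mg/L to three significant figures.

88.9 mg/L

For a continuous step input, C/C₀ ≈ ½·erfc((x−vt)/(2√(Dt))).
vt = 0.102 × 703 = 71.706 m and 2√(Dt) = 2√(0.0597 × 703) = 12.96 m.
Argument (x−vt)/(2√(Dt)) = (76.0 − 71.706)/12.96 = 0.3313; ½·erfc(0.3313) = 0.3197.
C = 278 × 0.3197 = 88.9 mg/L.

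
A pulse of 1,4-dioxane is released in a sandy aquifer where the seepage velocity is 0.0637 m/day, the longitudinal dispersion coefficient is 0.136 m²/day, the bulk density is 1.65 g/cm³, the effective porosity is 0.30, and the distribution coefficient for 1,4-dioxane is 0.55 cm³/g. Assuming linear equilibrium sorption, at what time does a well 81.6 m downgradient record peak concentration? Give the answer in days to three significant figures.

5020 days

Retardation factor R = 1 + ρ_b·K_d/n = 1 + 1.65 × 0.55/0.30 = 4.025.
Sorption retards both mechanisms: v_R = v/R = 0.01583 m/day, D_R = D/R = 0.03379 m²/day.
Peak time from v_R²t² + 2D_R t − x² = 0: t = (√(D_R² + v_R²x²) − D_R)/v_R².
√(D_R² + v_R²x²) = √(0.03379² + 0.01583² × 81.6²) = 1.292; v_R² = 0.0002506.
t = (1.292 − 0.03379)/0.0002506 = 5020 days.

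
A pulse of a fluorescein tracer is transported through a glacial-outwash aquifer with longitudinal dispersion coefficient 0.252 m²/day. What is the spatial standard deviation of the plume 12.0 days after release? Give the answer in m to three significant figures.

2.46 m

Dispersive spreading gives a Gaussian with σ² = 2Dt; advection only shifts the center.
σ = √(2 × 0.252 × 12.0) = 2.46 m.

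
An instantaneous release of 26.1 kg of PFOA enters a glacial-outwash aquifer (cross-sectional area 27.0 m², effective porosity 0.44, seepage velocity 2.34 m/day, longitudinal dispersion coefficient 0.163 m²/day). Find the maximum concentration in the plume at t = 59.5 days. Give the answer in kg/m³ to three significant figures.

0.199 kg/m³

The peak of an instantaneous 1D plume sits at x = vt; there the Gaussian factor is 1 and C_max = M/(n_e·A·√(4πDt)), where n_e·A is the pore area the mass is dissolved in.
√(4πDt) = √(4π × 0.163 × 59.5) = 11.04 m, so C_max = 26.1/(0.44 × 27.0 × 11.04) = 0.199 kg/m³.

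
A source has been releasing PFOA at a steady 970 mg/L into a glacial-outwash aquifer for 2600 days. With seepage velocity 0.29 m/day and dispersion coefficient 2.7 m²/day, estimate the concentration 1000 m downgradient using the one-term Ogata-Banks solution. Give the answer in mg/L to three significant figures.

For a continuous step input, C/C₀ ≈ ½·erfc((x−vt)/(2√(Dt))).
vt = 0.29 × 2600 = 754 m and 2√(Dt) = 2√(2.7 × 2600) = 167.6 m.
Argument (x−vt)/(2√(Dt)) = (1000 − 754)/167.6 = 1.468; ½·erfc(1.468) = 0.01894.
C = 970 × 0.01894 = 18.4 mg/L.

18.4 mg/L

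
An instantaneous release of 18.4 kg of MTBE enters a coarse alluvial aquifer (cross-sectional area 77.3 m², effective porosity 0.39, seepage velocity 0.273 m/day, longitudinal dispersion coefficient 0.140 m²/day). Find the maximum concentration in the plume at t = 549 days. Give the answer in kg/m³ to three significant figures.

The peak of an instantaneous 1D plume sits at x = vt; there the Gaussian factor is 1 and C_max = M/(n_e·A·√(4πDt)), where n_e·A is the pore area the mass is dissolved in.
√(4πDt) = √(4π × 0.140 × 549) = 31.08 m, so C_max = 18.4/(0.39 × 77.3 × 31.08) = 0.0196 kg/m³.

0.0196 kg/m³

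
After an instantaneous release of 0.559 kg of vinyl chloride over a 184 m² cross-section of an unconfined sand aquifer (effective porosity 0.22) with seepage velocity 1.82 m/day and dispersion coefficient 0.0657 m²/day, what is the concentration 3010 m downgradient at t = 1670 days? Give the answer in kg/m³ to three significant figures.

For an instantaneous plane source, C(x,t) = M/(n_e·A·√(4πDt)) · exp(−(x−vt)²/(4Dt)), with n_e·A the pore (flow) area.
Plume center vt = 1.82 × 1670 = 3039.4 m, so the well at 3010 m is 29.4 m upgradient of the peak.
√(4πDt) = 37.13 m, giving peak height M/(n_e·A·√(4πDt)) = 0.559/(0.22 × 184 × 37.13) = 0.0003719 kg/m³.
(x−vt)²/(4Dt) = (-29.4)²/(4 × 0.0657 × 1670) = 1.969; exp(−1.969) = 0.1396.
C = 0.0003719 × 0.1396 = 5.19e-05 kg/m³.

5.19e-05 kg/m³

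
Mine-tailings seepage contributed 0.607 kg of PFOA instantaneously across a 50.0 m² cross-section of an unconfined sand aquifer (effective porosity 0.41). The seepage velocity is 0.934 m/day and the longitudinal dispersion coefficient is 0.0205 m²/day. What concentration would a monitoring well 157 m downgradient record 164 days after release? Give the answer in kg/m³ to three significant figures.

0.00154 kg/m³

For an instantaneous plane source, C(x,t) = M/(n_e·A·√(4πDt)) · exp(−(x−vt)²/(4Dt)), with n_e·A the pore (flow) area.
Plume center vt = 0.934 × 164 = 153.176 m, so the well at 157 m is 3.824 m downgradient of the peak.
√(4πDt) = 6.500 m, giving peak height M/(n_e·A·√(4πDt)) = 0.607/(0.41 × 50.0 × 6.500) = 0.004555 kg/m³.
(x−vt)²/(4Dt) = (3.824)²/(4 × 0.0205 × 164) = 1.087; exp(−1.087) = 0.3372.
C = 0.004555 × 0.3372 = 0.00154 kg/m³.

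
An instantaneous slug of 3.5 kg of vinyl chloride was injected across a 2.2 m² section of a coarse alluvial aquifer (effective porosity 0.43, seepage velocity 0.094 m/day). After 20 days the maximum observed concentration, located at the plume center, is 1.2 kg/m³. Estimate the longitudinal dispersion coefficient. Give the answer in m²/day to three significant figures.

0.0378 m²/day

At the plume center C_max = M/(n_e·A·√(4πDt)), so D = M²/(4πt·(n_e·A·C_max)²).
n_e·A·C_max = 0.43 × 2.2 × 1.2 = 1.135 kg/m.
D = 3.5²/(4π × 20 × 1.135²) = 0.0378 m²/day.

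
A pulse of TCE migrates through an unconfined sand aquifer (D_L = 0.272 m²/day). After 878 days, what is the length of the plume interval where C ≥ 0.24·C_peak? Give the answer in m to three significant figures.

The plume is Gaussian with σ = √(2Dt) = √(2 × 0.272 × 878) = 21.85 m.
C/C_peak = exp(−Δx²/(2σ²)) = 0.24 ⇒ Δx = σ·√(−2 ln 0.24) = 21.85 × 1.689 = 36.90 m.
Width = 2Δx = 73.8 m.

73.8 m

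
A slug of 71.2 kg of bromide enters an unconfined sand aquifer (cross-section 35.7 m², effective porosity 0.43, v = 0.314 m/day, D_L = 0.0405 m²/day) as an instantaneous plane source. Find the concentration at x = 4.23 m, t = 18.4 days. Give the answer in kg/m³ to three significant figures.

For an instantaneous plane source, C(x,t) = M/(n_e·A·√(4πDt)) · exp(−(x−vt)²/(4Dt)), with n_e·A the pore (flow) area.
Plume center vt = 0.314 × 18.4 = 5.7776 m, so the well at 4.23 m is 1.5476 m upgradient of the peak.
√(4πDt) = 3.060 m, giving peak height M/(n_e·A·√(4πDt)) = 71.2/(0.43 × 35.7 × 3.060) = 1.516 kg/m³.
(x−vt)²/(4Dt) = (-1.5476)²/(4 × 0.0405 × 18.4) = 0.8035; exp(−0.8035) = 0.4478.
C = 1.516 × 0.4478 = 0.679 kg/m³.

0.679 kg/m³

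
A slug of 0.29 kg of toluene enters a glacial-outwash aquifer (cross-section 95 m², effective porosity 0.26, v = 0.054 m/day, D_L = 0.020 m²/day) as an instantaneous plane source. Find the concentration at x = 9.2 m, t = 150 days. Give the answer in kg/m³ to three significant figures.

0.00173 kg/m³

For an instantaneous plane source, C(x,t) = M/(n_e·A·√(4πDt)) · exp(−(x−vt)²/(4Dt)), with n_e·A the pore (flow) area.
Plume center vt = 0.054 × 150 = 8.1 m, so the well at 9.2 m is 1.1 m downgradient of the peak.
√(4πDt) = 6.140 m, giving peak height M/(n_e·A·√(4πDt)) = 0.29/(0.26 × 95 × 6.140) = 0.001912 kg/m³.
(x−vt)²/(4Dt) = (1.1)²/(4 × 0.020 × 150) = 0.1008; exp(−0.1008) = 0.9041.
C = 0.001912 × 0.9041 = 0.00173 kg/m³.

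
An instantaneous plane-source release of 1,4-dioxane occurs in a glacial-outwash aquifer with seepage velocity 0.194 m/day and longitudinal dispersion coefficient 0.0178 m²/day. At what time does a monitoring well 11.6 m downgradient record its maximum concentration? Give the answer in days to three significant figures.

59.3 days

For the 1D instantaneous-source solution, setting ∂C/∂t = 0 at fixed x gives v²t² + 2Dt − x² = 0, so t = (√(D² + v²x²) − D)/v².
√(D² + v²x²) = √(0.0178² + 0.194² × 11.6²) = 2.250; v² = 0.037636.
t = (2.250 − 0.0178)/0.037636 = 59.3 days (vs. the pure-advection estimate x/v = 59.8 d).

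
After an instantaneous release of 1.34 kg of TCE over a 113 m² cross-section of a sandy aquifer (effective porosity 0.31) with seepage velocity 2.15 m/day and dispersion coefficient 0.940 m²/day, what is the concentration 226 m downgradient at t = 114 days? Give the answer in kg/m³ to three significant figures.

0.000445 kg/m³

For an instantaneous plane source, C(x,t) = M/(n_e·A·√(4πDt)) · exp(−(x−vt)²/(4Dt)), with n_e·A the pore (flow) area.
Plume center vt = 2.15 × 114 = 245.1 m, so the well at 226 m is 19.1 m upgradient of the peak.
√(4πDt) = 36.70 m, giving peak height M/(n_e·A·√(4πDt)) = 1.34/(0.31 × 113 × 36.70) = 0.001042 kg/m³.
(x−vt)²/(4Dt) = (-19.1)²/(4 × 0.940 × 114) = 0.8511; exp(−0.8511) = 0.4269.
C = 0.001042 × 0.4269 = 0.000445 kg/m³.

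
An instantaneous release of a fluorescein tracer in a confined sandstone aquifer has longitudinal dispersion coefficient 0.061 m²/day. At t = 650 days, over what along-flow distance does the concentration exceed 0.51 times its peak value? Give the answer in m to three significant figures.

The plume is Gaussian with σ = √(2Dt) = √(2 × 0.061 × 650) = 8.905 m.
C/C_peak = exp(−Δx²/(2σ²)) = 0.51 ⇒ Δx = σ·√(−2 ln 0.51) = 8.905 × 1.160 = 10.33 m.
Width = 2Δx = 20.7 m.

20.7 m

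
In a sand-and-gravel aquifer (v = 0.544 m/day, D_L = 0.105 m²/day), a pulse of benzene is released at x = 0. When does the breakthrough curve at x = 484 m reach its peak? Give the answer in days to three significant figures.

For the 1D instantaneous-source solution, setting ∂C/∂t = 0 at fixed x gives v²t² + 2Dt − x² = 0, so t = (√(D² + v²x²) − D)/v².
√(D² + v²x²) = √(0.105² + 0.544² × 484²) = 263.3; v² = 0.295936.
t = (263.3 − 0.105)/0.295936 = 889 days (vs. the pure-advection estimate x/v = 890 d).

889 days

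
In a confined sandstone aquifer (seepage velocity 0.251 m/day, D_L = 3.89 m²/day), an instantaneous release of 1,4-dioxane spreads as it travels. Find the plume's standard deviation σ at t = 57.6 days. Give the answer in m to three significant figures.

Dispersive spreading gives a Gaussian with σ² = 2Dt; advection only shifts the center.
σ = √(2 × 3.89 × 57.6) = 21.2 m.

21.2 m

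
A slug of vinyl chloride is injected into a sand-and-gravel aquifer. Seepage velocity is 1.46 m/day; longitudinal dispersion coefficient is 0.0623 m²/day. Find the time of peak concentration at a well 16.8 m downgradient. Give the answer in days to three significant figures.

For the 1D instantaneous-source solution, setting ∂C/∂t = 0 at fixed x gives v²t² + 2Dt − x² = 0, so t = (√(D² + v²x²) − D)/v².
√(D² + v²x²) = √(0.0623² + 1.46² × 16.8²) = 24.53; v² = 2.1316.
t = (24.53 − 0.0623)/2.1316 = 11.5 days (vs. the pure-advection estimate x/v = 11.5 d).

11.5 days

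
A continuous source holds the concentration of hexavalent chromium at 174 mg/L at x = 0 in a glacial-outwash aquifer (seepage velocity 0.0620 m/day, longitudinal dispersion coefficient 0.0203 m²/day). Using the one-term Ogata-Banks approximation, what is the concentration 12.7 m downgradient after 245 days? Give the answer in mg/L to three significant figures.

For a continuous step input, C/C₀ ≈ ½·erfc((x−vt)/(2√(Dt))).
vt = 0.0620 × 245 = 15.19 m and 2√(Dt) = 2√(0.0203 × 245) = 4.460 m.
Argument (x−vt)/(2√(Dt)) = (12.7 − 15.19)/4.460 = -0.5583; ½·erfc(-0.5583) = 0.7851.
C = 174 × 0.7851 = 137 mg/L.

137 mg/L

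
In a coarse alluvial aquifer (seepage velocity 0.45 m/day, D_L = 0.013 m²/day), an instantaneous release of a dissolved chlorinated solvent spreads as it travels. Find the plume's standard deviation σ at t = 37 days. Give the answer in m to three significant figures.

Dispersive spreading gives a Gaussian with σ² = 2Dt; advection only shifts the center.
σ = √(2 × 0.013 × 37) = 0.981 m.

0.981 m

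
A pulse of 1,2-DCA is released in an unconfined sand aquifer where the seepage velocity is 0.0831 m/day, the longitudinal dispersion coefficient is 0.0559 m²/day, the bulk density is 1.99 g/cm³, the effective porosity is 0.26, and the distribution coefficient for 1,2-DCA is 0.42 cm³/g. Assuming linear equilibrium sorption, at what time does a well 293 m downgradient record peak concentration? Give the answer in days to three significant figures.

14800 days

Retardation factor R = 1 + ρ_b·K_d/n = 1 + 1.99 × 0.42/0.26 = 4.215.
Sorption retards both mechanisms: v_R = v/R = 0.01972 m/day, D_R = D/R = 0.01326 m²/day.
Peak time from v_R²t² + 2D_R t − x² = 0: t = (√(D_R² + v_R²x²) − D_R)/v_R².
√(D_R² + v_R²x²) = √(0.01326² + 0.01972² × 293²) = 5.778; v_R² = 0.0003889.
t = (5.778 − 0.01326)/0.0003889 = 14800 days.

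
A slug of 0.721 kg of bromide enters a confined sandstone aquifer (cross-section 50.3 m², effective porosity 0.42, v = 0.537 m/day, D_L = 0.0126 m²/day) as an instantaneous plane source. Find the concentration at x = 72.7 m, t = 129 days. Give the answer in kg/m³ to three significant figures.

For an instantaneous plane source, C(x,t) = M/(n_e·A·√(4πDt)) · exp(−(x−vt)²/(4Dt)), with n_e·A the pore (flow) area.
Plume center vt = 0.537 × 129 = 69.273 m, so the well at 72.7 m is 3.427 m downgradient of the peak.
√(4πDt) = 4.519 m, giving peak height M/(n_e·A·√(4πDt)) = 0.721/(0.42 × 50.3 × 4.519) = 0.007552 kg/m³.
(x−vt)²/(4Dt) = (3.427)²/(4 × 0.0126 × 129) = 1.806; exp(−1.806) = 0.1643.
C = 0.007552 × 0.1643 = 0.00124 kg/m³.

0.00124 kg/m³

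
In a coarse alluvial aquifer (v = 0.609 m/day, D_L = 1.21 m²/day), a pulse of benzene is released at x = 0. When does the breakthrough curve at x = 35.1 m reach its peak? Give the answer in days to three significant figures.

For the 1D instantaneous-source solution, setting ∂C/∂t = 0 at fixed x gives v²t² + 2Dt − x² = 0, so t = (√(D² + v²x²) − D)/v².
√(D² + v²x²) = √(1.21² + 0.609² × 35.1²) = 21.41; v² = 0.370881.
t = (21.41 − 1.21)/0.370881 = 54.5 days (vs. the pure-advection estimate x/v = 57.6 d).

54.5 days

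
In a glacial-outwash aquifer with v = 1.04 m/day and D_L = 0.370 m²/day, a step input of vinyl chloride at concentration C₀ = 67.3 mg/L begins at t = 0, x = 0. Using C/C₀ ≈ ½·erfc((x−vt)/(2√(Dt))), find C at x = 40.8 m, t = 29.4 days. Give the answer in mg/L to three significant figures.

For a continuous step input, C/C₀ ≈ ½·erfc((x−vt)/(2√(Dt))).
vt = 1.04 × 29.4 = 30.576 m and 2√(Dt) = 2√(0.370 × 29.4) = 6.596 m.
Argument (x−vt)/(2√(Dt)) = (40.8 − 30.576)/6.596 = 1.550; ½·erfc(1.550) = 0.01419.
C = 67.3 × 0.01419 = 0.955 mg/L.

0.955 mg/L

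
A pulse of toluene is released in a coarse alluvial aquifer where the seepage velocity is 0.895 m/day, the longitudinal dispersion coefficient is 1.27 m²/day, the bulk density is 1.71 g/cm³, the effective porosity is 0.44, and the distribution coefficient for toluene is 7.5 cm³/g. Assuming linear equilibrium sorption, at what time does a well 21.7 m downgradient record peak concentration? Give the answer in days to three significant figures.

685 days

Retardation factor R = 1 + ρ_b·K_d/n = 1 + 1.71 × 7.5/0.44 = 30.15.
Sorption retards both mechanisms: v_R = v/R = 0.02968 m/day, D_R = D/R = 0.04212 m²/day.
Peak time from v_R²t² + 2D_R t − x² = 0: t = (√(D_R² + v_R²x²) − D_R)/v_R².
√(D_R² + v_R²x²) = √(0.04212² + 0.02968² × 21.7²) = 0.6454; v_R² = 0.0008809.
t = (0.6454 − 0.04212)/0.0008809 = 685 days.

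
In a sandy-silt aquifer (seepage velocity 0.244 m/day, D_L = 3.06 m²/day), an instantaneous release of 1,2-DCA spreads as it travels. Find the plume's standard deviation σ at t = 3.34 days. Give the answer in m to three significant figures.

4.52 m

Dispersive spreading gives a Gaussian with σ² = 2Dt; advection only shifts the center.
σ = √(2 × 3.06 × 3.34) = 4.52 m.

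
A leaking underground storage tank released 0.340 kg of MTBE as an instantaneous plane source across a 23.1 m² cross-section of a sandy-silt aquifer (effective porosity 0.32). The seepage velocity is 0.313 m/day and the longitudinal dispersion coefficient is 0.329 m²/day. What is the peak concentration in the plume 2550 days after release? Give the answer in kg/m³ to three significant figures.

0.000448 kg/m³

The peak of an instantaneous 1D plume sits at x = vt; there the Gaussian factor is 1 and C_max = M/(n_e·A·√(4πDt)), where n_e·A is the pore area the mass is dissolved in.
√(4πDt) = √(4π × 0.329 × 2550) = 102.7 m, so C_max = 0.340/(0.32 × 23.1 × 102.7) = 0.000448 kg/m³.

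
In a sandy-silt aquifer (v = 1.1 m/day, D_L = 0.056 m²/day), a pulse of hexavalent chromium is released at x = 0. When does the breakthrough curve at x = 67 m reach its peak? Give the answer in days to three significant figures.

For the 1D instantaneous-source solution, setting ∂C/∂t = 0 at fixed x gives v²t² + 2Dt − x² = 0, so t = (√(D² + v²x²) − D)/v².
√(D² + v²x²) = √(0.056² + 1.1² × 67²) = 73.70; v² = 1.21.
t = (73.70 − 0.056)/1.21 = 60.9 days (vs. the pure-advection estimate x/v = 60.9 d).

60.9 days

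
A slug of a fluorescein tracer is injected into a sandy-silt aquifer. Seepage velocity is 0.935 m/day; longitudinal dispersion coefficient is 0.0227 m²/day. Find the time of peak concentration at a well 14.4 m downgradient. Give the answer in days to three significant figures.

For the 1D instantaneous-source solution, setting ∂C/∂t = 0 at fixed x gives v²t² + 2Dt − x² = 0, so t = (√(D² + v²x²) − D)/v².
√(D² + v²x²) = √(0.0227² + 0.935² × 14.4²) = 13.46; v² = 0.874225.
t = (13.46 − 0.0227)/0.874225 = 15.4 days (vs. the pure-advection estimate x/v = 15.4 d).

15.4 days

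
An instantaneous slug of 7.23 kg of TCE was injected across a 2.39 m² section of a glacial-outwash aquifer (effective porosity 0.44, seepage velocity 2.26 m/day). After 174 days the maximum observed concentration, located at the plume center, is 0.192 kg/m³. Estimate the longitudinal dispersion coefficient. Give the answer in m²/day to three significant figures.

0.586 m²/day

At the plume center C_max = M/(n_e·A·√(4πDt)), so D = M²/(4πt·(n_e·A·C_max)²).
n_e·A·C_max = 0.44 × 2.39 × 0.192 = 0.2019 kg/m.
D = 7.23²/(4π × 174 × 0.2019²) = 0.586 m²/day.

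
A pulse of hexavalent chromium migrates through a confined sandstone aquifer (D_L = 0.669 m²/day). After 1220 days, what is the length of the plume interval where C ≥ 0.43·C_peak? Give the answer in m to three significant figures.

105 m

The plume is Gaussian with σ = √(2Dt) = √(2 × 0.669 × 1220) = 40.40 m.
C/C_peak = exp(−Δx²/(2σ²)) = 0.43 ⇒ Δx = σ·√(−2 ln 0.43) = 40.40 × 1.299 = 52.48 m.
Width = 2Δx = 105 m.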